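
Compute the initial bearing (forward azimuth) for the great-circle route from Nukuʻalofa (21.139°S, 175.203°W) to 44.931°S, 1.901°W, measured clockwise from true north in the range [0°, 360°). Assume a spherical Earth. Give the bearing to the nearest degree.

Δλ = -1.901 − -175.203 = 173.302°.
θ = atan2( sin Δλ · cos φ₂ , cos φ₁ · sin φ₂ − sin φ₁ · cos φ₂ · cos Δλ )
  = atan2(0.08257, -0.91230) = 174.828° → normalised to [0°, 360°): 174.828°.

175°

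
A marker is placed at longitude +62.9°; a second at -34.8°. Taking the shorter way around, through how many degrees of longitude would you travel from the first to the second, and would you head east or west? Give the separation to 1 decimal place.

Raw difference: -34.8 − 62.9 = -97.7°.
Normalise into (−180°, 180°]: -97.7° stays -97.7°.
Negative ⇒ the second point lies to the west; separation 97.7°.

97.7° west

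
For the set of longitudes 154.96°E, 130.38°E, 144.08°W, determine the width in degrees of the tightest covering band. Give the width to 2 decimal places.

Sort the longitudes: -144.08°, +130.38°, +154.96°.
Eastward gaps between consecutive values (wrapping around): 274.46°, 24.58°, 60.96°.
Largest gap = 274.46° ⇒ minimal covering band is its complement: 360° − 274.46° = 85.54°.
Band runs from +130.38° eastward to -144.08°, crossing the antimeridian.

85.54°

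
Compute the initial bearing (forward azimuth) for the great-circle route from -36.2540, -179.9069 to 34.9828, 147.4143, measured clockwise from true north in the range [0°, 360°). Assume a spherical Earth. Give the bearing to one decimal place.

333.1°

Δλ = 147.4143 − -179.9069 = 327.3212°; wrapped into (−180°, 180°]: -32.6788°.
θ = atan2( sin Δλ · cos φ₂ , cos φ₁ · sin φ₂ − sin φ₁ · cos φ₂ · cos Δλ )
  = atan2(-0.44238, 0.87016) = -26.948° → normalised to [0°, 360°): 333.052°.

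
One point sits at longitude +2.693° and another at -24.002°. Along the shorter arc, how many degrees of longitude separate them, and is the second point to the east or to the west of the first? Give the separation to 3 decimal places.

Raw difference: -24.002 − 2.693 = -26.695°.
Normalise into (−180°, 180°]: -26.695° stays -26.695°.
Negative ⇒ the second point lies to the west; separation 26.695°.

26.695° west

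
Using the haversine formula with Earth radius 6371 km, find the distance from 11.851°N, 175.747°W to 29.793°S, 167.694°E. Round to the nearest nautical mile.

2678 nmi

Δλ = 167.694 − -175.747 = 343.441°; wrapped into (−180°, 180°]: -16.559°.
Δφ = -29.793 − 11.851 = -41.644°.
a = sin²(Δφ/2) + cos φ₁ · cos φ₂ · sin²(Δλ/2) = 0.143968.
c = 2·atan2(√a, √(1−a)) = 0.77836 rad → d = 6371·c ≈ 4958.95 km ≈ 2677.62 nmi.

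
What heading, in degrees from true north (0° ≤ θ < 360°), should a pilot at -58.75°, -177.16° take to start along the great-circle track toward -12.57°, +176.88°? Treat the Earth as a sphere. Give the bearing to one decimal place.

352.0°

Δλ = 176.88 − -177.16 = 354.04°; wrapped into (−180°, 180°]: -5.96°.
θ = atan2( sin Δλ · cos φ₂ , cos φ₁ · sin φ₂ − sin φ₁ · cos φ₂ · cos Δλ )
  = atan2(-0.10135, 0.71701) = -8.045° → normalised to [0°, 360°): 351.955°.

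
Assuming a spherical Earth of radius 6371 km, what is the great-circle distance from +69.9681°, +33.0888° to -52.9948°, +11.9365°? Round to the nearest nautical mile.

7440 nmi

Δλ = 11.9365 − 33.0888 = -21.1523°.
Δφ = -52.9948 − 69.9681 = -122.9629°.
a = sin²(Δφ/2) + cos φ₁ · cos φ₂ · sin²(Δλ/2) = 0.778993.
c = 2·atan2(√a, √(1−a)) = 2.16275 rad → d = 6371·c ≈ 13778.91 km ≈ 7440.01 nmi.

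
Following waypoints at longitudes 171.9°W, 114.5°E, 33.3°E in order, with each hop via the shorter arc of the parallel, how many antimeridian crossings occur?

Leg 1: -171.9° → +114.5°, shortest Δλ = -73.6° (west) — crosses 180°.
Leg 2: +114.5° → +33.3°, shortest Δλ = -81.2° (west) — does not cross 180°.
Total crossings: 1.

1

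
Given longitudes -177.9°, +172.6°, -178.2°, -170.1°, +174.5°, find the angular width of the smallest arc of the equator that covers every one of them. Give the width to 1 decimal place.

Sort the longitudes: -178.2°, -177.9°, -170.1°, +172.6°, +174.5°.
Eastward gaps between consecutive values (wrapping around): 0.3°, 7.8°, 342.7°, 1.9°, 7.3°.
Largest gap = 342.7° ⇒ minimal covering band is its complement: 360° − 342.7° = 17.3°.
Band runs from +172.6° eastward to -170.1°, crossing the antimeridian.

17.3°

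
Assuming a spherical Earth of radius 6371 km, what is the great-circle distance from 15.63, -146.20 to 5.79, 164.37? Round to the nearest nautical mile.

2968 nmi

Δλ = 164.37 − -146.20 = 310.57°; wrapped into (−180°, 180°]: -49.43°.
Δφ = 5.79 − 15.63 = -9.84°.
a = sin²(Δφ/2) + cos φ₁ · cos φ₂ · sin²(Δλ/2) = 0.174844.
c = 2·atan2(√a, √(1−a)) = 0.86280 rad → d = 6371·c ≈ 5496.91 km ≈ 2968.09 nmi.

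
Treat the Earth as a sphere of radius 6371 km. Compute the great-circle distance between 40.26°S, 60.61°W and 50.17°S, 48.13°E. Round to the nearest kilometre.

Δλ = 48.13 − -60.61 = 108.74°.
Δφ = -50.17 − -40.26 = -9.91°.
a = sin²(Δφ/2) + cos φ₁ · cos φ₂ · sin²(Δλ/2) = 0.330371.
c = 2·atan2(√a, √(1−a)) = 1.22467 rad → d = 6371·c ≈ 7802.37 km.

7802 km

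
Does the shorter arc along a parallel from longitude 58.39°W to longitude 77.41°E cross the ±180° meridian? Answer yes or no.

No

Signed shortest Δλ = ((77.41 − -58.39 + 180) mod 360) − 180 = 135.8°.
Going east by 135.8° from -58.39° reaches +77.41° without touching 180°.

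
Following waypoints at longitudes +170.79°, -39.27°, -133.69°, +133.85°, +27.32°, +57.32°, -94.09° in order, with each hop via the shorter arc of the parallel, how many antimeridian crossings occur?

Leg 1: +170.79° → -39.27°, shortest Δλ = 149.94° (east) — crosses 180°.
Leg 2: -39.27° → -133.69°, shortest Δλ = -94.42° (west) — does not cross 180°.
Leg 3: -133.69° → +133.85°, shortest Δλ = -92.46° (west) — crosses 180°.
Leg 4: +133.85° → +27.32°, shortest Δλ = -106.53° (west) — does not cross 180°.
Leg 5: +27.32° → +57.32°, shortest Δλ = 30.0° (east) — does not cross 180°.
Leg 6: +57.32° → -94.09°, shortest Δλ = -151.41° (west) — does not cross 180°.
Total crossings: 2.

2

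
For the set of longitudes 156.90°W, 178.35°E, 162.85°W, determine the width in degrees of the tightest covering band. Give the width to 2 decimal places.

24.75°

Sort the longitudes: -162.85°, -156.90°, +178.35°.
Eastward gaps between consecutive values (wrapping around): 5.95°, 335.25°, 18.80°.
Largest gap = 335.25° ⇒ minimal covering band is its complement: 360° − 335.25° = 24.75°.
Band runs from +178.35° eastward to -156.90°, crossing the antimeridian.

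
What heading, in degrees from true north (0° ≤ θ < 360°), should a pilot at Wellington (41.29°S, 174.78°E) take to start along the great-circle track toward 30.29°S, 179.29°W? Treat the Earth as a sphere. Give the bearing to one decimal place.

25.4°

Δλ = -179.29 − 174.78 = -354.07°; wrapped into (−180°, 180°]: 5.93°.
θ = atan2( sin Δλ · cos φ₂ , cos φ₁ · sin φ₂ − sin φ₁ · cos φ₂ · cos Δλ )
  = atan2(0.08921, 0.18776) = 25.414° → normalised to [0°, 360°): 25.414°.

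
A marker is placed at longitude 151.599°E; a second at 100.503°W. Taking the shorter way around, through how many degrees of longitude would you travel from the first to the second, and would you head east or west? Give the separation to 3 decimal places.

107.898° east

Raw difference: -100.503 − 151.599 = -252.102°.
Normalise into (−180°, 180°]: -252.102° + 360° = 107.898°.
Positive ⇒ the second point lies to the east; separation 107.898°.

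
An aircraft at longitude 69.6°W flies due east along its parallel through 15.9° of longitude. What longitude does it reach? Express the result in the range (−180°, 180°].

Start at -69.6°; shift +15.9° → -53.7°.
-53.7° already lies in (−180°, 180°].

53.7°W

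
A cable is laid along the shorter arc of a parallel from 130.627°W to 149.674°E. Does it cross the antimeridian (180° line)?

Naïve |149.674 − -130.627| = 280.301° > 180°, so the shorter arc goes the other way round — across 180°.
Signed shortest Δλ = ((149.674 − -130.627 + 180) mod 360) − 180 = -79.699°.
Going west by 79.699° from -130.627° passes through 180° before reaching +149.674°.

Yes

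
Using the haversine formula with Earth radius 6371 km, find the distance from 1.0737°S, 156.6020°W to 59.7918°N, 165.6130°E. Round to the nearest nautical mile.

4058 nmi

Δλ = 165.6130 − -156.6020 = 322.2150°; wrapped into (−180°, 180°]: -37.7850°.
Δφ = 59.7918 − -1.0737 = 60.8655°.
a = sin²(Δφ/2) + cos φ₁ · cos φ₂ · sin²(Δλ/2) = 0.309311.
c = 2·atan2(√a, √(1−a)) = 1.17951 rad → d = 6371·c ≈ 7514.65 km ≈ 4057.59 nmi.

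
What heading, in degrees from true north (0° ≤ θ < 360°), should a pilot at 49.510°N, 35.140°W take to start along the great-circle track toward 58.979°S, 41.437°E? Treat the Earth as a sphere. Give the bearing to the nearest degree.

142°

Δλ = 41.437 − -35.140 = 76.577°.
θ = atan2( sin Δλ · cos φ₂ , cos φ₁ · sin φ₂ − sin φ₁ · cos φ₂ · cos Δλ )
  = atan2(0.50127, -0.64743) = 142.251° → normalised to [0°, 360°): 142.251°.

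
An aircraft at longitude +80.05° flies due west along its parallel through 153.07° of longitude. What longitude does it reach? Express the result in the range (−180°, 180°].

-73.02°

Start at +80.05°; shift −153.07° → -73.02°.
-73.02° already lies in (−180°, 180°].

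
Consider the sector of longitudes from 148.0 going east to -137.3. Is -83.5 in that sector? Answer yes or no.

No

Band width going east from +148.0° to -137.3°: ((-137.3 − 148.0) mod 360) = 74.7°.
Offset of -83.5° east of the west edge: ((-83.5 − 148.0) mod 360) = 128.5°.
128.5° > 74.7° ⇒ outside.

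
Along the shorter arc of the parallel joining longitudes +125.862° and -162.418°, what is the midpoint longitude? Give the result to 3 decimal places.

Signed shortest Δλ from +125.862° to -162.418° is +71.720°.
Midpoint longitude = +125.862° + (+71.720°)/2 = +125.862° + 35.860° = +161.722°.
(The naïve average (+125.862 + -162.418)/2 = -18.278° is on the wrong side of the globe.)

+161.722°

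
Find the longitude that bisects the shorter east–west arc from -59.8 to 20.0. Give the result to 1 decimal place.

Signed shortest Δλ from -59.8° to +20.0° is +79.8°.
Midpoint longitude = -59.8° + (+79.8°)/2 = -59.8° + 39.9° = -19.9°.

-19.9°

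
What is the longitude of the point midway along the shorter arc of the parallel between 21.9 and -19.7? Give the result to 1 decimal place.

Signed shortest Δλ from +21.9° to -19.7° is -41.6°.
Midpoint longitude = +21.9° + (-41.6°)/2 = +21.9° − 20.8° = +1.1°.

+1.1°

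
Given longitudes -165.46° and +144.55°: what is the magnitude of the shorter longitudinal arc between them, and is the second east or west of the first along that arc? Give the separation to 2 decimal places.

Raw difference: 144.55 − -165.46 = 310.01°.
Normalise into (−180°, 180°]: 310.01° − 360° = -49.99°.
Negative ⇒ the second point lies to the west; separation 49.99°.

49.99° west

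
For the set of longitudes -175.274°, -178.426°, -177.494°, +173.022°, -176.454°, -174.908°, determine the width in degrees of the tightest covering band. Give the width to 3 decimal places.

Sort the longitudes: -178.426°, -177.494°, -176.454°, -175.274°, -174.908°, +173.022°.
Eastward gaps between consecutive values (wrapping around): 0.932°, 1.040°, 1.180°, 0.366°, 347.930°, 8.552°.
Largest gap = 347.930° ⇒ minimal covering band is its complement: 360° − 347.930° = 12.070°.
Band runs from +173.022° eastward to -174.908°, crossing the antimeridian.

12.070°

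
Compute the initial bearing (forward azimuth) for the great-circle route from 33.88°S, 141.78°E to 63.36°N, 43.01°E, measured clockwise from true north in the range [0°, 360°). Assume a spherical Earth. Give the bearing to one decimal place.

Δλ = 43.01 − 141.78 = -98.77°.
θ = atan2( sin Δλ · cos φ₂ , cos φ₁ · sin φ₂ − sin φ₁ · cos φ₂ · cos Δλ )
  = atan2(-0.44314, 0.70396) = -32.190° → normalised to [0°, 360°): 327.810°.

327.8°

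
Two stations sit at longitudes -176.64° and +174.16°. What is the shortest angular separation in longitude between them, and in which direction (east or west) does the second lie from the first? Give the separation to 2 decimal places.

Raw difference: 174.16 − -176.64 = 350.8°.
Normalise into (−180°, 180°]: 350.8° − 360° = -9.2°.
Negative ⇒ the second point lies to the west; separation 9.20°.

9.20° west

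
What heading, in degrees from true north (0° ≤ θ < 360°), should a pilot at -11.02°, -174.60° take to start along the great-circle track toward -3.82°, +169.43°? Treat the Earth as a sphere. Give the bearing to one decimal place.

Δλ = 169.43 − -174.60 = 344.03°; wrapped into (−180°, 180°]: -15.97°.
θ = atan2( sin Δλ · cos φ₂ , cos φ₁ · sin φ₂ − sin φ₁ · cos φ₂ · cos Δλ )
  = atan2(-0.27452, 0.11797) = -66.745° → normalised to [0°, 360°): 293.255°.

293.3°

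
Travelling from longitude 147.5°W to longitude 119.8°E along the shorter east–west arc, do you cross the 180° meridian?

Naïve |119.8 − -147.5| = 267.3° > 180°, so the shorter arc goes the other way round — across 180°.
Signed shortest Δλ = ((119.8 − -147.5 + 180) mod 360) − 180 = -92.7°.
Going west by 92.7° from -147.5° passes through 180° before reaching +119.8°.

Yes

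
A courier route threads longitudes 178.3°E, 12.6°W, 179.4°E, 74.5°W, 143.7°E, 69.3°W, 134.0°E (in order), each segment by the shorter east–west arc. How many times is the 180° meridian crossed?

Leg 1: +178.3° → -12.6°, shortest Δλ = 169.1° (east) — crosses 180°.
Leg 2: -12.6° → +179.4°, shortest Δλ = -168.0° (west) — crosses 180°.
Leg 3: +179.4° → -74.5°, shortest Δλ = 106.1° (east) — crosses 180°.
Leg 4: -74.5° → +143.7°, shortest Δλ = -141.8° (west) — crosses 180°.
Leg 5: +143.7° → -69.3°, shortest Δλ = 147.0° (east) — crosses 180°.
Leg 6: -69.3° → +134.0°, shortest Δλ = -156.7° (west) — crosses 180°.
Total crossings: 6.

6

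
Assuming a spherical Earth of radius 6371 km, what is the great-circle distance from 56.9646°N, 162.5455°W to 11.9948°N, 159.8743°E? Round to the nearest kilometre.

5933 km

Δλ = 159.8743 − -162.5455 = 322.4198°; wrapped into (−180°, 180°]: -37.5802°.
Δφ = 11.9948 − 56.9646 = -44.9698°.
a = sin²(Δφ/2) + cos φ₁ · cos φ₂ · sin²(Δλ/2) = 0.201585.
c = 2·atan2(√a, √(1−a)) = 0.93125 rad → d = 6371·c ≈ 5933.01 km.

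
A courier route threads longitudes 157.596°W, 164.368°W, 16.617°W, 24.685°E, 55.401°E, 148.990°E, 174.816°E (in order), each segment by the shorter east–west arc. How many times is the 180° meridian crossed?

Leg 1: -157.596° → -164.368°, shortest Δλ = -6.772° (west) — does not cross 180°.
Leg 2: -164.368° → -16.617°, shortest Δλ = 147.751° (east) — does not cross 180°.
Leg 3: -16.617° → +24.685°, shortest Δλ = 41.302° (east) — does not cross 180°.
Leg 4: +24.685° → +55.401°, shortest Δλ = 30.716° (east) — does not cross 180°.
Leg 5: +55.401° → +148.990°, shortest Δλ = 93.589° (east) — does not cross 180°.
Leg 6: +148.990° → +174.816°, shortest Δλ = 25.826° (east) — does not cross 180°.
Total crossings: 0.

0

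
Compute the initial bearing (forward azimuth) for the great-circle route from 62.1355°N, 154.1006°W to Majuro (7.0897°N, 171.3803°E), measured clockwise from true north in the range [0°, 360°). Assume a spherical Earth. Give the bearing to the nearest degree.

220°

Δλ = 171.3803 − -154.1006 = 325.4809°; wrapped into (−180°, 180°]: -34.5191°.
θ = atan2( sin Δλ · cos φ₂ , cos φ₁ · sin φ₂ − sin φ₁ · cos φ₂ · cos Δλ )
  = atan2(-0.56235, -0.66515) = -139.787° → normalised to [0°, 360°): 220.213°.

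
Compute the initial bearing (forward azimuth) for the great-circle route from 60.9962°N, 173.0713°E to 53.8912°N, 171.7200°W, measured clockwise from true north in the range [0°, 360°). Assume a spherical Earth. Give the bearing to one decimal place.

124.3°

Δλ = -171.7200 − 173.0713 = -344.7913°; wrapped into (−180°, 180°]: 15.2087°.
θ = atan2( sin Δλ · cos φ₂ , cos φ₁ · sin φ₂ − sin φ₁ · cos φ₂ · cos Δλ )
  = atan2(0.15460, -0.10564) = 124.344° → normalised to [0°, 360°): 124.344°.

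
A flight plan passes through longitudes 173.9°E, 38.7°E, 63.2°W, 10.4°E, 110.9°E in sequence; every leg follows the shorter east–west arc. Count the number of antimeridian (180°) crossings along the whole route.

Leg 1: +173.9° → +38.7°, shortest Δλ = -135.2° (west) — does not cross 180°.
Leg 2: +38.7° → -63.2°, shortest Δλ = -101.9° (west) — does not cross 180°.
Leg 3: -63.2° → +10.4°, shortest Δλ = 73.6° (east) — does not cross 180°.
Leg 4: +10.4° → +110.9°, shortest Δλ = 100.5° (east) — does not cross 180°.
Total crossings: 0.

0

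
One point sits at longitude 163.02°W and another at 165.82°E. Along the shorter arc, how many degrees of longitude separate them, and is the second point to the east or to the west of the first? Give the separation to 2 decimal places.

Raw difference: 165.82 − -163.02 = 328.84°.
Normalise into (−180°, 180°]: 328.84° − 360° = -31.16°.
Negative ⇒ the second point lies to the west; separation 31.16°.

31.16° west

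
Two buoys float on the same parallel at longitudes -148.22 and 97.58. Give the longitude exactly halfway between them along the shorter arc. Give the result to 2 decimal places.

+154.68°

Signed shortest Δλ from -148.22° to +97.58° is -114.20°.
Midpoint longitude = -148.22° + (-114.20°)/2 = -148.22° − 57.10° = -205.32°.
Normalise into (−180°, 180°]: +154.68°.
(The naïve average (-148.22 + +97.58)/2 = -25.32° is on the wrong side of the globe.)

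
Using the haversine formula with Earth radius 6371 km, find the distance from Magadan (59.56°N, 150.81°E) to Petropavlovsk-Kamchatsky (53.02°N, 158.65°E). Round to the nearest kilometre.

Δλ = 158.65 − 150.81 = 7.84°.
Δφ = 53.02 − 59.56 = -6.54°.
a = sin²(Δφ/2) + cos φ₁ · cos φ₂ · sin²(Δλ/2) = 0.004678.
c = 2·atan2(√a, √(1−a)) = 0.13690 rad → d = 6371·c ≈ 872.18 km.

872 km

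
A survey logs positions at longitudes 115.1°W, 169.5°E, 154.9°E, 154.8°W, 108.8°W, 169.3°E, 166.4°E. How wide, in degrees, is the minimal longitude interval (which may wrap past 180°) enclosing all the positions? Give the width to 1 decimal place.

96.3°

Sort the longitudes: -154.8°, -115.1°, -108.8°, +154.9°, +166.4°, +169.3°, +169.5°.
Eastward gaps between consecutive values (wrapping around): 39.7°, 6.3°, 263.7°, 11.5°, 2.9°, 0.2°, 35.7°.
Largest gap = 263.7° ⇒ minimal covering band is its complement: 360° − 263.7° = 96.3°.
Band runs from +154.9° eastward to -108.8°, crossing the antimeridian.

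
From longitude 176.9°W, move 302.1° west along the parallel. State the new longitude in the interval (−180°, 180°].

Start at -176.9°; shift −302.1° → -479.0°.
-479.0° lies outside (−180°, 180°]; add 360° → -119.0°.

119.0°W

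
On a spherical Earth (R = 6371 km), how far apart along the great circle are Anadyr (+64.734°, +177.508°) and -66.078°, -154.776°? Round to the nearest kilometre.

Δλ = -154.776 − 177.508 = -332.284°; wrapped into (−180°, 180°]: 27.716°.
Δφ = -66.078 − 64.734 = -130.812°.
a = sin²(Δφ/2) + cos φ₁ · cos φ₂ · sin²(Δλ/2) = 0.836718.
c = 2·atan2(√a, √(1−a)) = 2.30964 rad → d = 6371·c ≈ 14714.74 km.

14715 km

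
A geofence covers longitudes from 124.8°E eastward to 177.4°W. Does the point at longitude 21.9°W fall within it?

No

Band width going east from +124.8° to -177.4°: ((-177.4 − 124.8) mod 360) = 57.8°.
Offset of -21.9° east of the west edge: ((-21.9 − 124.8) mod 360) = 213.3°.
213.3° > 57.8° ⇒ outside.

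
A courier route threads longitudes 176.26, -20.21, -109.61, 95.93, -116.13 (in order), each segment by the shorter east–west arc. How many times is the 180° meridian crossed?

Leg 1: +176.26° → -20.21°, shortest Δλ = 163.53° (east) — crosses 180°.
Leg 2: -20.21° → -109.61°, shortest Δλ = -89.4° (west) — does not cross 180°.
Leg 3: -109.61° → +95.93°, shortest Δλ = -154.46° (west) — crosses 180°.
Leg 4: +95.93° → -116.13°, shortest Δλ = 147.94° (east) — crosses 180°.
Total crossings: 3.

3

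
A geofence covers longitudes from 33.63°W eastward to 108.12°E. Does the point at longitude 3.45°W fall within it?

Yes

Band width going east from -33.63° to +108.12°: ((108.12 − -33.63) mod 360) = 141.75°.
Offset of -3.45° east of the west edge: ((-3.45 − -33.63) mod 360) = 30.18°.
30.18° ≤ 141.75° ⇒ inside.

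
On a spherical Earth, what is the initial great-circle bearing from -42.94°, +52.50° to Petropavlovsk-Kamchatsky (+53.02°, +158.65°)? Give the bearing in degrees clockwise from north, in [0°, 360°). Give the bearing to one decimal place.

Δλ = 158.65 − 52.50 = 106.15°.
θ = atan2( sin Δλ · cos φ₂ , cos φ₁ · sin φ₂ − sin φ₁ · cos φ₂ · cos Δλ )
  = atan2(0.57780, 0.47083) = 50.825° → normalised to [0°, 360°): 50.825°.

50.8°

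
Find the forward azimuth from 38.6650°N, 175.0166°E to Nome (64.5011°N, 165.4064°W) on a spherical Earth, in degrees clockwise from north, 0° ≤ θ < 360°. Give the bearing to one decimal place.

17.7°

Δλ = -165.4064 − 175.0166 = -340.4230°; wrapped into (−180°, 180°]: 19.5770°.
θ = atan2( sin Δλ · cos φ₂ , cos φ₁ · sin φ₂ − sin φ₁ · cos φ₂ · cos Δλ )
  = atan2(0.14425, 0.45135) = 17.724° → normalised to [0°, 360°): 17.724°.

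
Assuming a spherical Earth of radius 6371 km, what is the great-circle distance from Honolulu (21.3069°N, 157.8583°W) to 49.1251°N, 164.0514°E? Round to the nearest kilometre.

Δλ = 164.0514 − -157.8583 = 321.9097°; wrapped into (−180°, 180°]: -38.0903°.
Δφ = 49.1251 − 21.3069 = 27.8182°.
a = sin²(Δφ/2) + cos φ₁ · cos φ₂ · sin²(Δλ/2) = 0.122702.
c = 2·atan2(√a, √(1−a)) = 0.71576 rad → d = 6371·c ≈ 4560.10 km.

4560 km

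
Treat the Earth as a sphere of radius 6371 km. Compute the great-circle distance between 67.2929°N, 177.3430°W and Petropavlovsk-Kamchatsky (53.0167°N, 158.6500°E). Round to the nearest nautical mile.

1103 nmi

Δλ = 158.6500 − -177.3430 = 335.9930°; wrapped into (−180°, 180°]: -24.0070°.
Δφ = 53.0167 − 67.2929 = -14.2762°.
a = sin²(Δφ/2) + cos φ₁ · cos φ₂ · sin²(Δλ/2) = 0.025485.
c = 2·atan2(√a, √(1−a)) = 0.32065 rad → d = 6371·c ≈ 2042.88 km ≈ 1103.07 nmi.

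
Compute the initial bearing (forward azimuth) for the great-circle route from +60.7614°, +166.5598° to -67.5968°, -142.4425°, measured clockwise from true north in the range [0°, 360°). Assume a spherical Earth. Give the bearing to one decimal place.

155.9°

Δλ = -142.4425 − 166.5598 = -309.0023°; wrapped into (−180°, 180°]: 50.9977°.
θ = atan2( sin Δλ · cos φ₂ , cos φ₁ · sin φ₂ − sin φ₁ · cos φ₂ · cos Δλ )
  = atan2(0.29618, -0.66088) = 155.860° → normalised to [0°, 360°): 155.860°.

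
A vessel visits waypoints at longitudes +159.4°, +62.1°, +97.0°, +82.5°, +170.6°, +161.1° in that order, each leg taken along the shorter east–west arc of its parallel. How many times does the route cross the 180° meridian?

0

Leg 1: +159.4° → +62.1°, shortest Δλ = -97.3° (west) — does not cross 180°.
Leg 2: +62.1° → +97.0°, shortest Δλ = 34.9° (east) — does not cross 180°.
Leg 3: +97.0° → +82.5°, shortest Δλ = -14.5° (west) — does not cross 180°.
Leg 4: +82.5° → +170.6°, shortest Δλ = 88.1° (east) — does not cross 180°.
Leg 5: +170.6° → +161.1°, shortest Δλ = -9.5° (west) — does not cross 180°.
Total crossings: 0.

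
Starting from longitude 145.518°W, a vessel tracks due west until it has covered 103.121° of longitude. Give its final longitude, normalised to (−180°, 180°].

Start at -145.518°; shift −103.121° → -248.639°.
-248.639° lies outside (−180°, 180°]; add 360° → +111.361°.

111.361°E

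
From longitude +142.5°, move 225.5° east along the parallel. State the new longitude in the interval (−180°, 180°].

Start at +142.5°; shift +225.5° → +368.0°.
+368.0° lies outside (−180°, 180°]; subtract 360° → +8.0°.

+8.0°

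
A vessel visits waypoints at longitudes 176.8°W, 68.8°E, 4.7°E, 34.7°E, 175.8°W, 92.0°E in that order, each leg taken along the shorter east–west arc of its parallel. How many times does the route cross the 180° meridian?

Leg 1: -176.8° → +68.8°, shortest Δλ = -114.4° (west) — crosses 180°.
Leg 2: +68.8° → +4.7°, shortest Δλ = -64.1° (west) — does not cross 180°.
Leg 3: +4.7° → +34.7°, shortest Δλ = 30.0° (east) — does not cross 180°.
Leg 4: +34.7° → -175.8°, shortest Δλ = 149.5° (east) — crosses 180°.
Leg 5: -175.8° → +92.0°, shortest Δλ = -92.2° (west) — crosses 180°.
Total crossings: 3.

3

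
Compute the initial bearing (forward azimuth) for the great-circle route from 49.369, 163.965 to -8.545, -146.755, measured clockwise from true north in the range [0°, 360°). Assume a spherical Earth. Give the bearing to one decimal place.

Δλ = -146.755 − 163.965 = -310.720°; wrapped into (−180°, 180°]: 49.280°.
θ = atan2( sin Δλ · cos φ₂ , cos φ₁ · sin φ₂ − sin φ₁ · cos φ₂ · cos Δλ )
  = atan2(0.74949, -0.58635) = 128.037° → normalised to [0°, 360°): 128.037°.

128.0°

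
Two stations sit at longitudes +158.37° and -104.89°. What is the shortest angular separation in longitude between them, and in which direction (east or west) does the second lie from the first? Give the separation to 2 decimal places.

96.74° east

Raw difference: -104.89 − 158.37 = -263.26°.
Normalise into (−180°, 180°]: -263.26° + 360° = 96.74°.
Positive ⇒ the second point lies to the east; separation 96.74°.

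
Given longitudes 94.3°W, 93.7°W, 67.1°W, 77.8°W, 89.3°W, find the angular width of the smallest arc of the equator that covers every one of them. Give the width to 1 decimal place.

27.2°

Sort the longitudes: -94.3°, -93.7°, -89.3°, -77.8°, -67.1°.
Eastward gaps between consecutive values (wrapping around): 0.6°, 4.4°, 11.5°, 10.7°, 332.8°.
Largest gap = 332.8° ⇒ minimal covering band is its complement: 360° − 332.8° = 27.2°.
Band runs from -94.3° eastward to -67.1°.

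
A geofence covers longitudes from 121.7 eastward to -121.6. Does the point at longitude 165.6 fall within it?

Yes

Band width going east from +121.7° to -121.6°: ((-121.6 − 121.7) mod 360) = 116.7°.
Offset of +165.6° east of the west edge: ((165.6 − 121.7) mod 360) = 43.9°.
43.9° ≤ 116.7° ⇒ inside.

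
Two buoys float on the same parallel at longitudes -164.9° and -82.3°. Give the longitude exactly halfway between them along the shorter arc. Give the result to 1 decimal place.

Signed shortest Δλ from -164.9° to -82.3° is +82.6°.
Midpoint longitude = -164.9° + (+82.6°)/2 = -164.9° + 41.3° = -123.6°.

-123.6°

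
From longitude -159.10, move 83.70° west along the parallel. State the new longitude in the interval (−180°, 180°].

Start at -159.10°; shift −83.70° → -242.80°.
-242.80° lies outside (−180°, 180°]; add 360° → +117.20°.

+117.20°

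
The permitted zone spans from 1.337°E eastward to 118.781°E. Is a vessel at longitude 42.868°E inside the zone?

Yes

Band width going east from +1.337° to +118.781°: ((118.781 − 1.337) mod 360) = 117.444°.
Offset of +42.868° east of the west edge: ((42.868 − 1.337) mod 360) = 41.531°.
41.531° ≤ 117.444° ⇒ inside.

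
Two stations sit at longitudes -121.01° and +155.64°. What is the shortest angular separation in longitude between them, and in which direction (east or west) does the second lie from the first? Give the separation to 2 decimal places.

Raw difference: 155.64 − -121.01 = 276.65°.
Normalise into (−180°, 180°]: 276.65° − 360° = -83.35°.
Negative ⇒ the second point lies to the west; separation 83.35°.

83.35° west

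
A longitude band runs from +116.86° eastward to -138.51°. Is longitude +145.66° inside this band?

Band width going east from +116.86° to -138.51°: ((-138.51 − 116.86) mod 360) = 104.63°.
Offset of +145.66° east of the west edge: ((145.66 − 116.86) mod 360) = 28.80°.
28.80° ≤ 104.63° ⇒ inside.

Yes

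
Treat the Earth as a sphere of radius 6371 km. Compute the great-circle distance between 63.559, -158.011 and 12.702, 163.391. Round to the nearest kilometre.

Δλ = 163.391 − -158.011 = 321.402°; wrapped into (−180°, 180°]: -38.598°.
Δφ = 12.702 − 63.559 = -50.857°.
a = sin²(Δφ/2) + cos φ₁ · cos φ₂ · sin²(Δλ/2) = 0.231818.
c = 2·atan2(√a, √(1−a)) = 1.00467 rad → d = 6371·c ≈ 6400.77 km.

6401 km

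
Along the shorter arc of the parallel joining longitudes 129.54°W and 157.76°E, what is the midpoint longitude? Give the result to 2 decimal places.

165.89°W

Signed shortest Δλ from -129.54° to +157.76° is -72.70°.
Midpoint longitude = -129.54° + (-72.70°)/2 = -129.54° − 36.35° = -165.89°.
(The naïve average (-129.54 + +157.76)/2 = 14.11° is on the wrong side of the globe.)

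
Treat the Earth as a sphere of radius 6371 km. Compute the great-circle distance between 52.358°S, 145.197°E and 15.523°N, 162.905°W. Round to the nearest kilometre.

Δλ = -162.905 − 145.197 = -308.102°; wrapped into (−180°, 180°]: 51.898°.
Δφ = 15.523 − -52.358 = 67.881°.
a = sin²(Δφ/2) + cos φ₁ · cos φ₂ · sin²(Δλ/2) = 0.424403.
c = 2·atan2(√a, √(1−a)) = 1.41902 rad → d = 6371·c ≈ 9040.58 km.

9041 km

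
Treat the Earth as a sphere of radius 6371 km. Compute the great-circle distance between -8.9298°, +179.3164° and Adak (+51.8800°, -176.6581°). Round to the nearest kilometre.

6773 km

Δλ = -176.6581 − 179.3164 = -355.9745°; wrapped into (−180°, 180°]: 4.0255°.
Δφ = 51.8800 − -8.9298 = 60.8098°.
a = sin²(Δφ/2) + cos φ₁ · cos φ₂ · sin²(Δλ/2) = 0.256897.
c = 2·atan2(√a, √(1−a)) = 1.06305 rad → d = 6371·c ≈ 6772.72 km.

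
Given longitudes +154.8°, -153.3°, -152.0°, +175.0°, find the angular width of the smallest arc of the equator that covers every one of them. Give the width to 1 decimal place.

53.2°

Sort the longitudes: -153.3°, -152.0°, +154.8°, +175.0°.
Eastward gaps between consecutive values (wrapping around): 1.3°, 306.8°, 20.2°, 31.7°.
Largest gap = 306.8° ⇒ minimal covering band is its complement: 360° − 306.8° = 53.2°.
Band runs from +154.8° eastward to -152.0°, crossing the antimeridian.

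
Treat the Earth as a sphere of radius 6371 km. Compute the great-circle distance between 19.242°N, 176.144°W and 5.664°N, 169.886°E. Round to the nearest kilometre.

2137 km

Δλ = 169.886 − -176.144 = 346.030°; wrapped into (−180°, 180°]: -13.970°.
Δφ = 5.664 − 19.242 = -13.578°.
a = sin²(Δφ/2) + cos φ₁ · cos φ₂ · sin²(Δλ/2) = 0.027869.
c = 2·atan2(√a, √(1−a)) = 0.33545 rad → d = 6371·c ≈ 2137.15 km.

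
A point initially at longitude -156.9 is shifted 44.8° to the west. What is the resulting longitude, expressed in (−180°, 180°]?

+158.3°

Start at -156.9°; shift −44.8° → -201.7°.
-201.7° lies outside (−180°, 180°]; add 360° → +158.3°.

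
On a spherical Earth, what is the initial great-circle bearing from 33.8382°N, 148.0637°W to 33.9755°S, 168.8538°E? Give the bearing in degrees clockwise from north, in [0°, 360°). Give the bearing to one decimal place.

215.3°

Δλ = 168.8538 − -148.0637 = 316.9175°; wrapped into (−180°, 180°]: -43.0825°.
θ = atan2( sin Δλ · cos φ₂ , cos φ₁ · sin φ₂ − sin φ₁ · cos φ₂ · cos Δλ )
  = atan2(-0.56644, -0.80145) = -144.749° → normalised to [0°, 360°): 215.251°.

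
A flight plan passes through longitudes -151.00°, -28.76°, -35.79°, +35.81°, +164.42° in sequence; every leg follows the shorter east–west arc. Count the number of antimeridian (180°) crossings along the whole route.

Leg 1: -151.00° → -28.76°, shortest Δλ = 122.24° (east) — does not cross 180°.
Leg 2: -28.76° → -35.79°, shortest Δλ = -7.03° (west) — does not cross 180°.
Leg 3: -35.79° → +35.81°, shortest Δλ = 71.6° (east) — does not cross 180°.
Leg 4: +35.81° → +164.42°, shortest Δλ = 128.61° (east) — does not cross 180°.
Total crossings: 0.

0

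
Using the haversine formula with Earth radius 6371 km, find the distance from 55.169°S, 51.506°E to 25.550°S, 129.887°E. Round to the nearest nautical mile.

3768 nmi

Δλ = 129.887 − 51.506 = 78.381°.
Δφ = -25.550 − -55.169 = 29.619°.
a = sin²(Δφ/2) + cos φ₁ · cos φ₂ · sin²(Δλ/2) = 0.271095.
c = 2·atan2(√a, √(1−a)) = 1.09527 rad → d = 6371·c ≈ 6977.93 km ≈ 3767.78 nmi.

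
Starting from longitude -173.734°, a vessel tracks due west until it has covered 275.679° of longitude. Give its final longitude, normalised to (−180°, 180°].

-89.413°

Start at -173.734°; shift −275.679° → -449.413°.
-449.413° lies outside (−180°, 180°]; add 360° → -89.413°.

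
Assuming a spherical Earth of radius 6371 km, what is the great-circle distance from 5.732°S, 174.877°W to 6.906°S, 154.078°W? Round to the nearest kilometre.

2302 km

Δλ = -154.078 − -174.877 = 20.799°.
Δφ = -6.906 − -5.732 = -1.174°.
a = sin²(Δφ/2) + cos φ₁ · cos φ₂ · sin²(Δλ/2) = 0.032291.
c = 2·atan2(√a, √(1−a)) = 0.36136 rad → d = 6371·c ≈ 2302.20 km.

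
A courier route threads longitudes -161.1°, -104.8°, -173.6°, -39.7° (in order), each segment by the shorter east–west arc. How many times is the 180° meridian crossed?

Leg 1: -161.1° → -104.8°, shortest Δλ = 56.3° (east) — does not cross 180°.
Leg 2: -104.8° → -173.6°, shortest Δλ = -68.8° (west) — does not cross 180°.
Leg 3: -173.6° → -39.7°, shortest Δλ = 133.9° (east) — does not cross 180°.
Total crossings: 0.

0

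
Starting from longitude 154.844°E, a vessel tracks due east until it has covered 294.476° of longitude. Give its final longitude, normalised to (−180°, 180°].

Start at +154.844°; shift +294.476° → +449.320°.
+449.320° lies outside (−180°, 180°]; subtract 360° → +89.320°.

89.320°E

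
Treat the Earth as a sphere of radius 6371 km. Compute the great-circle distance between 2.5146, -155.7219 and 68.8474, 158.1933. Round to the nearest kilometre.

8127 km

Δλ = 158.1933 − -155.7219 = 313.9152°; wrapped into (−180°, 180°]: -46.0848°.
Δφ = 68.8474 − 2.5146 = 66.3328°.
a = sin²(Δφ/2) + cos φ₁ · cos φ₂ · sin²(Δλ/2) = 0.354519.
c = 2·atan2(√a, √(1−a)) = 1.27556 rad → d = 6371·c ≈ 8126.62 km.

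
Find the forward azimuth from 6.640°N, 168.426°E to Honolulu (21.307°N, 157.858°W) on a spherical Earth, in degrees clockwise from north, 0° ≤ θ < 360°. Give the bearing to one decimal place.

62.3°

Δλ = -157.858 − 168.426 = -326.284°; wrapped into (−180°, 180°]: 33.716°.
θ = atan2( sin Δλ · cos φ₂ , cos φ₁ · sin φ₂ − sin φ₁ · cos φ₂ · cos Δλ )
  = atan2(0.51714, 0.27132) = 62.316° → normalised to [0°, 360°): 62.316°.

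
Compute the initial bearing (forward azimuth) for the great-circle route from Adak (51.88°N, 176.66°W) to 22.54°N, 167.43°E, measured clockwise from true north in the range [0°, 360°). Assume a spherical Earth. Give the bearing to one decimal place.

Δλ = 167.43 − -176.66 = 344.09°; wrapped into (−180°, 180°]: -15.91°.
θ = atan2( sin Δλ · cos φ₂ , cos φ₁ · sin φ₂ − sin φ₁ · cos φ₂ · cos Δλ )
  = atan2(-0.25319, -0.46216) = -151.284° → normalised to [0°, 360°): 208.716°.

208.7°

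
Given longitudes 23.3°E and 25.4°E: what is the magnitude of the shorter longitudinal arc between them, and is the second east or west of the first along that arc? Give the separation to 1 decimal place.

2.1° east

Raw difference: 25.4 − 23.3 = 2.1°.
Normalise into (−180°, 180°]: 2.1° stays 2.1°.
Positive ⇒ the second point lies to the east; separation 2.1°.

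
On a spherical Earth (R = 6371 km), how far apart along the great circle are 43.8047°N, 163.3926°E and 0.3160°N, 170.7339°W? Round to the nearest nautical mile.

2955 nmi

Δλ = -170.7339 − 163.3926 = -334.1265°; wrapped into (−180°, 180°]: 25.8735°.
Δφ = 0.3160 − 43.8047 = -43.4887°.
a = sin²(Δφ/2) + cos φ₁ · cos φ₂ · sin²(Δλ/2) = 0.173416.
c = 2·atan2(√a, √(1−a)) = 0.85904 rad → d = 6371·c ≈ 5472.92 km ≈ 2955.14 nmi.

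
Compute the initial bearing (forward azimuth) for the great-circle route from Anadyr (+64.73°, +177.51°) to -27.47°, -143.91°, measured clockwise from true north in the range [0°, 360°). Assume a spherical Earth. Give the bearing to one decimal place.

Δλ = -143.91 − 177.51 = -321.42°; wrapped into (−180°, 180°]: 38.58°.
θ = atan2( sin Δλ · cos φ₂ , cos φ₁ · sin φ₂ − sin φ₁ · cos φ₂ · cos Δλ )
  = atan2(0.55330, -0.82414) = 146.124° → normalised to [0°, 360°): 146.124°.

146.1°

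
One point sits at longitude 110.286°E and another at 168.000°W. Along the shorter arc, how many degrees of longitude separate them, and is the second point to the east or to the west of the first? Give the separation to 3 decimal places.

81.714° east

Raw difference: -168.000 − 110.286 = -278.286°.
Normalise into (−180°, 180°]: -278.286° + 360° = 81.714°.
Positive ⇒ the second point lies to the east; separation 81.714°.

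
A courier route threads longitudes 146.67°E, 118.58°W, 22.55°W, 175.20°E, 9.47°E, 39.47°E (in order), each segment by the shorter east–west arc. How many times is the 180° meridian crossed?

2

Leg 1: +146.67° → -118.58°, shortest Δλ = 94.75° (east) — crosses 180°.
Leg 2: -118.58° → -22.55°, shortest Δλ = 96.03° (east) — does not cross 180°.
Leg 3: -22.55° → +175.20°, shortest Δλ = -162.25° (west) — crosses 180°.
Leg 4: +175.20° → +9.47°, shortest Δλ = -165.73° (west) — does not cross 180°.
Leg 5: +9.47° → +39.47°, shortest Δλ = 30.0° (east) — does not cross 180°.
Total crossings: 2.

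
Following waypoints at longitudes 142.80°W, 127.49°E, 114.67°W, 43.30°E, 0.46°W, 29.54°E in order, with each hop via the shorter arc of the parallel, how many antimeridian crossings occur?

2

Leg 1: -142.80° → +127.49°, shortest Δλ = -89.71° (west) — crosses 180°.
Leg 2: +127.49° → -114.67°, shortest Δλ = 117.84° (east) — crosses 180°.
Leg 3: -114.67° → +43.30°, shortest Δλ = 157.97° (east) — does not cross 180°.
Leg 4: +43.30° → -0.46°, shortest Δλ = -43.76° (west) — does not cross 180°.
Leg 5: -0.46° → +29.54°, shortest Δλ = 30.0° (east) — does not cross 180°.
Total crossings: 2.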